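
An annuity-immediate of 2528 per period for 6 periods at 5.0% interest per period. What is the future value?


FV = PMT * ((1+i)^n - 1) / i
= 2528 * ((1.05)^6 - 1) / 0.05
= 2528 * (1.340096 - 1) / 0.05
= 17195.2356


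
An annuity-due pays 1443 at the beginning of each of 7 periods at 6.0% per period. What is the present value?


PV_due = PMT * (1-(1+i)^(-n))/i * (1+i)
PV_immediate = 8055.3764
PV_due = 8055.3764 * 1.06
= 8538.699


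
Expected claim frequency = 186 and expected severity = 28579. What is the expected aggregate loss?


E[S] = E[N] * E[X]
= 186 * 28579
= 5.3157e+06


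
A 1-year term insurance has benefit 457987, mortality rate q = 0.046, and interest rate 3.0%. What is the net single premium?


NSP = benefit * q * v
v = 1/(1+i) = 0.970874
NSP = 457987 * 0.046 * 0.970874
= 20453.7883


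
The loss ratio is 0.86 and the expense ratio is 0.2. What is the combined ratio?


Combined ratio = loss ratio + expense ratio
= 0.86 + 0.2
= 1.06


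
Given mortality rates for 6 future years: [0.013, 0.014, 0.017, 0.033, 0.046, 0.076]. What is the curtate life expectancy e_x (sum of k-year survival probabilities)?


e_x = sum_{k=1}^{n} k_p_x
k_p_x values:
  1_p_x = 0.987
  2_p_x = 0.973182
  3_p_x = 0.956638
  4_p_x = 0.925069
  5_p_x = 0.882516
  6_p_x = 0.815444
e_x = 5.5398


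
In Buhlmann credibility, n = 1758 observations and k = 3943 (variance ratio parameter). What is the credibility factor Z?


Z = n / (n + k)
= 1758 / (1758 + 3943)
= 1758 / 5701
= 0.3084


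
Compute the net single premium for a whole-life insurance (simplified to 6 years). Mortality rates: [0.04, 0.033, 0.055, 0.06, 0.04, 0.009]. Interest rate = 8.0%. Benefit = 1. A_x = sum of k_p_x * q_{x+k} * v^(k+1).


v = 0.925926
Year 0: k_p_x=1.0, q=0.04, term=0.037037
Year 1: k_p_x=0.96, q=0.033, term=0.02716
Year 2: k_p_x=0.92832, q=0.055, term=0.040531
Year 3: k_p_x=0.877262, q=0.06, term=0.038689
Year 4: k_p_x=0.824627, q=0.04, term=0.022449
Year 5: k_p_x=0.791642, q=0.009, term=0.00449
A_x = 0.1704


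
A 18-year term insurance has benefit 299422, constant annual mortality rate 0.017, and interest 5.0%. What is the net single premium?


NSP = benefit * sum_{k=0}^{n-1} k_p_x * q * v^(k+1)
With constant q=0.017, v=0.952381
Sum = 0.176298
NSP = 299422 * 0.176298
= 52787.3906


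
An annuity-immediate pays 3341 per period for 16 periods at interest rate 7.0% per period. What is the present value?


PV = PMT * (1 - (1+i)^(-n)) / i
= 3341 * (1 - (1+0.07)^(-16)) / 0.07
= 3341 * (1 - 0.338735) / 0.07
= 3341 * 9.446649
= 31561.253


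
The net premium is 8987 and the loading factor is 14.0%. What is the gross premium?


Gross = net * (1 + loading)
= 8987 * (1 + 0.14)
= 8987 * 1.14
= 10245.18


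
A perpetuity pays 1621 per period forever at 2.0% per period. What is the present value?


PV = PMT / i
= 1621 / 0.02
= 81050.0


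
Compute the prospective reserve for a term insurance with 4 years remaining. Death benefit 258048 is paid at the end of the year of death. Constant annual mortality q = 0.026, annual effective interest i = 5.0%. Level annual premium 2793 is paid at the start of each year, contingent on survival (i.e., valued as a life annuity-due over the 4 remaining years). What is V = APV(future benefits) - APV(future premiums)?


v = 1/(1+i) = 0.952381
APV(future benefits) per unit = sum_{k=0}^{3} k_p_x * q * v^(k+1) = 0.088803
APV(future benefits) = 258048 * 0.088803 = 22915.5394
Life annuity-due factor ä_{x:4} = sum_{k=0}^{3} k_p_x * v^k = 3.586291
APV(future premiums) = 2793 * 3.586291 = 10016.511
V = 22915.5394 - 10016.511
= 12899.0283


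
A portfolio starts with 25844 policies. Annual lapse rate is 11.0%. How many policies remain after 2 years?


remaining = initial * (1 - lapse)^years
= 25844 * (1 - 0.11)^2
= 25844 * 0.7921
= 20471.0324


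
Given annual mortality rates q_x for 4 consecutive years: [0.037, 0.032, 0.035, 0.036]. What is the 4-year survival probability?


p_k = 1 - q_k for each year
Survival = product of (1 - q_k)
= 0.963 * 0.968 * 0.965 * 0.964
= 0.8672


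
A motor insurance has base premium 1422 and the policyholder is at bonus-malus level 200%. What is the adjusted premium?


adjusted = base * BM_level / 100
= 1422 * 200 / 100
= 1422 * 2.0
= 2844.0


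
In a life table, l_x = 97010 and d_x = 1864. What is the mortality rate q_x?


q_x = d_x / l_x
= 1864 / 97010
= 0.0192


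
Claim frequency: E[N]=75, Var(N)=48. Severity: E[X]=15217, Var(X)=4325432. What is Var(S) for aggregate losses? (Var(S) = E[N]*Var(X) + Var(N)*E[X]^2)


Var(S) = E[N]*Var(X) + Var(N)*E[X]^2
= 75*4325432 + 48*15217^2
= 324407400 + 11114740272
= 1.1439e+10


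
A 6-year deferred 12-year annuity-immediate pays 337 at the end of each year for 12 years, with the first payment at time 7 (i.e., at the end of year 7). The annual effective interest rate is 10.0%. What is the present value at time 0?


PV at time 6 of the 12-year annuity-immediate:
a_n = 337 * (1-(1+0.1)^(-12))/0.1 = 2296.2141
Discount back 6 years to time 0:
PV = 2296.2141 * (1+0.1)^(-6)
= 2296.2141 * 0.564474
= 1296.153


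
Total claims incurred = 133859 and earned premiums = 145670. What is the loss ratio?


Loss ratio = claims / premiums
= 133859 / 145670
= 0.9189


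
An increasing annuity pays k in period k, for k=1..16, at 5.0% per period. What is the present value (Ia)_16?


(Ia)_n = sum_{k=1}^{n} k * v^k, v = 1/(1+i)
v = 0.952381
Sum computed term by term:
(Ia)_16 = 80.9975


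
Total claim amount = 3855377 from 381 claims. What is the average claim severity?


severity = total / number
= 3855377 / 381
= 10119.0997


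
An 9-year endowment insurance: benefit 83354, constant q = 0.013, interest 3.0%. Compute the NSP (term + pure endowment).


Term component = 8032.0074
Pure endowment = 9_p_x * v^9 * benefit = 0.888903 * 0.766417 * 83354 = 56786.5909
NSP = 64818.5983


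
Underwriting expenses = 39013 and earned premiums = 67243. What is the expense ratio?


Expense ratio = expenses / premiums
= 39013 / 67243
= 0.5802


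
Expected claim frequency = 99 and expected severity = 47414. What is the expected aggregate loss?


E[S] = E[N] * E[X]
= 99 * 47414
= 4.6940e+06


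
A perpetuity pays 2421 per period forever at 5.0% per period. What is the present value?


PV = PMT / i
= 2421 / 0.05
= 48420.0


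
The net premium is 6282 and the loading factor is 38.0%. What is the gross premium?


Gross = net * (1 + loading)
= 6282 * (1 + 0.38)
= 6282 * 1.38
= 8669.16


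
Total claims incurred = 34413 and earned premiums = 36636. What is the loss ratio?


Loss ratio = claims / premiums
= 34413 / 36636
= 0.9393


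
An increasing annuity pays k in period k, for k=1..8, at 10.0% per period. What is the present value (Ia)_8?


(Ia)_n = sum_{k=1}^{n} k * v^k, v = 1/(1+i)
v = 0.909091
Sum computed term by term:
(Ia)_8 = 21.3636


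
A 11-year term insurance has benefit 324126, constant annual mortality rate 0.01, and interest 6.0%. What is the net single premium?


NSP = benefit * sum_{k=0}^{n-1} k_p_x * q * v^(k+1)
With constant q=0.01, v=0.943396
Sum = 0.075478
NSP = 324126 * 0.075478
= 24464.4275


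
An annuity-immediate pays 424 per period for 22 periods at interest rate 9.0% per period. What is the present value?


PV = PMT * (1 - (1+i)^(-n)) / i
= 424 * (1 - (1+0.09)^(-22)) / 0.09
= 424 * (1 - 0.150182) / 0.09
= 424 * 9.442425
= 4003.5884


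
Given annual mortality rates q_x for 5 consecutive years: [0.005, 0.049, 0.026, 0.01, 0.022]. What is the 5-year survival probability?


p_k = 1 - q_k for each year
Survival = product of (1 - q_k)
= 0.995 * 0.951 * 0.974 * 0.99 * 0.978
= 0.8924


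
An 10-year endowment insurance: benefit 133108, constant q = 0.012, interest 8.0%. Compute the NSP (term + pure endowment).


Term component = 10234.5404
Pure endowment = 10_p_x * v^10 * benefit = 0.886277 * 0.463193 * 133108 = 54643.1905
NSP = 64877.7309


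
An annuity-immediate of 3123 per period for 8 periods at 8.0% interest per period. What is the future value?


FV = PMT * ((1+i)^n - 1) / i
= 3123 * ((1.08)^8 - 1) / 0.08
= 3123 * (1.85093 - 1) / 0.08
= 33218.1881


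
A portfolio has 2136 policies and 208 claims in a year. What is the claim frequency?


frequency = claims / policies
= 208 / 2136
= 0.0974


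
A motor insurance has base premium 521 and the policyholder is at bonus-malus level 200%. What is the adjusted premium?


adjusted = base * BM_level / 100
= 521 * 200 / 100
= 521 * 2.0
= 1042.0


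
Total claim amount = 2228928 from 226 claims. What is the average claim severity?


severity = total / number
= 2228928 / 226
= 9862.5133


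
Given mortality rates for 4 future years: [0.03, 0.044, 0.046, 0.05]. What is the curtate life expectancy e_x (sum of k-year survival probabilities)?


e_x = sum_{k=1}^{n} k_p_x
k_p_x values:
  1_p_x = 0.97
  2_p_x = 0.92732
  3_p_x = 0.884663
  4_p_x = 0.84043
e_x = 3.6224


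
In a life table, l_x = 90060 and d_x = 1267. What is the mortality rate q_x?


q_x = d_x / l_x
= 1267 / 90060
= 0.0141


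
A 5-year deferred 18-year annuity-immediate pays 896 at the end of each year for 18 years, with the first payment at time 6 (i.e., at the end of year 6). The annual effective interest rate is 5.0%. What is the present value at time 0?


PV at time 5 of the 18-year annuity-immediate:
a_n = 896 * (1-(1+0.05)^(-18))/0.05 = 10473.8699
Discount back 5 years to time 0:
PV = 10473.8699 * (1+0.05)^(-5)
= 10473.8699 * 0.783526
= 8206.5511


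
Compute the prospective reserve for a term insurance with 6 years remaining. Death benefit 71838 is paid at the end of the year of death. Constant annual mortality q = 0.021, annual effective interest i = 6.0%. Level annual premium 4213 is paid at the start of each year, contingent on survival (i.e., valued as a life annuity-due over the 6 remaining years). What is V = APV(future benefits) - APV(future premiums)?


v = 1/(1+i) = 0.943396
APV(future benefits) per unit = sum_{k=0}^{5} k_p_x * q * v^(k+1) = 0.098345
APV(future benefits) = 71838 * 0.098345 = 7064.8894
Life annuity-due factor ä_{x:6} = sum_{k=0}^{5} k_p_x * v^k = 4.964068
APV(future premiums) = 4213 * 4.964068 = 20913.6175
V = 7064.8894 - 20913.6175
= -13848.7282


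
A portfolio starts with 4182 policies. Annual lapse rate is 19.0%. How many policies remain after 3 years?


remaining = initial * (1 - lapse)^years
= 4182 * (1 - 0.19)^3
= 4182 * 0.531441
= 2222.4863


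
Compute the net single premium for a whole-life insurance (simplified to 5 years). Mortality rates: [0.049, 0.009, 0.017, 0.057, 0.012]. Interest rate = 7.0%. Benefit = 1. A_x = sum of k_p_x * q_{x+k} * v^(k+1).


v = 0.934579
Year 0: k_p_x=1.0, q=0.049, term=0.045794
Year 1: k_p_x=0.951, q=0.009, term=0.007476
Year 2: k_p_x=0.942441, q=0.017, term=0.013078
Year 3: k_p_x=0.92642, q=0.057, term=0.040285
Year 4: k_p_x=0.873614, q=0.012, term=0.007474
A_x = 0.1141


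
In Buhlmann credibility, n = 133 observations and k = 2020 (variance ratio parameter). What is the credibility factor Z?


Z = n / (n + k)
= 133 / (133 + 2020)
= 133 / 2153
= 0.0618


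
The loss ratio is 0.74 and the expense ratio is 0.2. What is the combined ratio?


Combined ratio = loss ratio + expense ratio
= 0.74 + 0.2
= 0.94


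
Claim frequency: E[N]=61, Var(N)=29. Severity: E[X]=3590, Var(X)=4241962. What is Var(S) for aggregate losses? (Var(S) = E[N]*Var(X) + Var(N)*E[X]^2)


Var(S) = E[N]*Var(X) + Var(N)*E[X]^2
= 61*4241962 + 29*3590^2
= 258759682 + 373754900
= 6.3251e+08


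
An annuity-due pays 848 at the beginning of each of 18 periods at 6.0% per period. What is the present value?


PV_due = PMT * (1-(1+i)^(-n))/i * (1+i)
PV_immediate = 9181.8078
PV_due = 9181.8078 * 1.06
= 9732.7162


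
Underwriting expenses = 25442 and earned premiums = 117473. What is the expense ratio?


Expense ratio = expenses / premiums
= 25442 / 117473
= 0.2166


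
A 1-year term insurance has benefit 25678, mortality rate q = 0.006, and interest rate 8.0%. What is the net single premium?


NSP = benefit * q * v
v = 1/(1+i) = 0.925926
NSP = 25678 * 0.006 * 0.925926
= 142.6556


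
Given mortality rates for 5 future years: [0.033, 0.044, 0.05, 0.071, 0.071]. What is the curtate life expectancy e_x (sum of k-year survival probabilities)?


e_x = sum_{k=1}^{n} k_p_x
k_p_x values:
  1_p_x = 0.967
  2_p_x = 0.924452
  3_p_x = 0.878229
  4_p_x = 0.815875
  5_p_x = 0.757948
e_x = 4.3435


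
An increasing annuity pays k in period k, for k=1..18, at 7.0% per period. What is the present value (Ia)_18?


(Ia)_n = sum_{k=1}^{n} k * v^k, v = 1/(1+i)
v = 0.934579
Sum computed term by term:
(Ia)_18 = 77.681


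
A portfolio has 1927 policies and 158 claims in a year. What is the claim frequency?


frequency = claims / policies
= 158 / 1927
= 0.082


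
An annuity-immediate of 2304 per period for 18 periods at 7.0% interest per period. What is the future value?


FV = PMT * ((1+i)^n - 1) / i
= 2304 * ((1.07)^18 - 1) / 0.07
= 2304 * (3.379932 - 1) / 0.07
= 78333.7709


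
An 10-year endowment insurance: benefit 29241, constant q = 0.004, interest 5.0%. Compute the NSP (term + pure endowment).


Term component = 888.5061
Pure endowment = 10_p_x * v^10 * benefit = 0.960712 * 0.613913 * 29241 = 17246.1681
NSP = 18134.6741


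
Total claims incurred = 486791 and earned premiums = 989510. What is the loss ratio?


Loss ratio = claims / premiums
= 486791 / 989510
= 0.492


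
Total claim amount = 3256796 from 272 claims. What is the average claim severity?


severity = total / number
= 3256796 / 272
= 11973.5147


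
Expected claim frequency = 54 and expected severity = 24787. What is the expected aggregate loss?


E[S] = E[N] * E[X]
= 54 * 24787
= 1.3385e+06


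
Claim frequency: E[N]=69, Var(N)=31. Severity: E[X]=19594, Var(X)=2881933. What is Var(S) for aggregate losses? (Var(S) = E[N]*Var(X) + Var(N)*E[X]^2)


Var(S) = E[N]*Var(X) + Var(N)*E[X]^2
= 69*2881933 + 31*19594^2
= 198853377 + 11901669916
= 1.2101e+10


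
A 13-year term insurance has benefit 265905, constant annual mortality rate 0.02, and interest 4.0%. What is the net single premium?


NSP = benefit * sum_{k=0}^{n-1} k_p_x * q * v^(k+1)
With constant q=0.02, v=0.961538
Sum = 0.179382
NSP = 265905 * 0.179382
= 47698.4893


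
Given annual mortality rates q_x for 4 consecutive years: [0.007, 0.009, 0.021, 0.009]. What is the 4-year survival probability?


p_k = 1 - q_k for each year
Survival = product of (1 - q_k)
= 0.993 * 0.991 * 0.979 * 0.991
= 0.9547


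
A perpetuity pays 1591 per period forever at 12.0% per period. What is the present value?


PV = PMT / i
= 1591 / 0.12
= 13258.3333


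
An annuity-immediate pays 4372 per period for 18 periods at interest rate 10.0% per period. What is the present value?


PV = PMT * (1 - (1+i)^(-n)) / i
= 4372 * (1 - (1+0.1)^(-18)) / 0.1
= 4372 * (1 - 0.179859) / 0.1
= 4372 * 8.201412
= 35856.5737


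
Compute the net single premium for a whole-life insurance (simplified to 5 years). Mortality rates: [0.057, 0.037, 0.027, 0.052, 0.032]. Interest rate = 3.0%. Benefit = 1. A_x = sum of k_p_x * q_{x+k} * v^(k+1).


v = 0.970874
Year 0: k_p_x=1.0, q=0.057, term=0.05534
Year 1: k_p_x=0.943, q=0.037, term=0.032888
Year 2: k_p_x=0.908109, q=0.027, term=0.022438
Year 3: k_p_x=0.88359, q=0.052, term=0.040823
Year 4: k_p_x=0.837643, q=0.032, term=0.023122
A_x = 0.1746


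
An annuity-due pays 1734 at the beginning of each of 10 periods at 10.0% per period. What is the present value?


PV_due = PMT * (1-(1+i)^(-n))/i * (1+i)
PV_immediate = 10654.6794
PV_due = 10654.6794 * 1.1
= 11720.1473


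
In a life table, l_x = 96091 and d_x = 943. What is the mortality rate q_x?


q_x = d_x / l_x
= 943 / 96091
= 0.0098


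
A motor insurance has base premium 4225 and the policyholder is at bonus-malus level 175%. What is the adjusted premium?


adjusted = base * BM_level / 100
= 4225 * 175 / 100
= 4225 * 1.75
= 7393.75


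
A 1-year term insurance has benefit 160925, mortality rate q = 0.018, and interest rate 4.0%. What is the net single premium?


NSP = benefit * q * v
v = 1/(1+i) = 0.961538
NSP = 160925 * 0.018 * 0.961538
= 2785.2404


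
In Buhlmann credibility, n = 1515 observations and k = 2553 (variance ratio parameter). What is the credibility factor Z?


Z = n / (n + k)
= 1515 / (1515 + 2553)
= 1515 / 4068
= 0.3724


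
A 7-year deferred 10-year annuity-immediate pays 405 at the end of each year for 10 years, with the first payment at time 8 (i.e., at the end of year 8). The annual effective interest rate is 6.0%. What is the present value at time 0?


PV at time 7 of the 10-year annuity-immediate:
a_n = 405 * (1-(1+0.06)^(-10))/0.06 = 2980.8353
Discount back 7 years to time 0:
PV = 2980.8353 * (1+0.06)^(-7)
= 2980.8353 * 0.665057
= 1982.4257


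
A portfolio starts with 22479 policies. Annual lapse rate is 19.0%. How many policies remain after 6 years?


remaining = initial * (1 - lapse)^years
= 22479 * (1 - 0.19)^6
= 22479 * 0.28243
= 6348.7336


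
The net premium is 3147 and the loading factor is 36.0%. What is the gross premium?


Gross = net * (1 + loading)
= 3147 * (1 + 0.36)
= 3147 * 1.36
= 4279.92


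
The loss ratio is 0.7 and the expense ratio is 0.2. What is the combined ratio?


Combined ratio = loss ratio + expense ratio
= 0.7 + 0.2
= 0.9


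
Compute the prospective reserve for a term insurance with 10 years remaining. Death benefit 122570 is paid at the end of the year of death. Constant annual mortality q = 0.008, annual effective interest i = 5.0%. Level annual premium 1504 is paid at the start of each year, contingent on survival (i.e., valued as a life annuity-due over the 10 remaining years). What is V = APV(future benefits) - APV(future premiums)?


v = 1/(1+i) = 0.952381
APV(future benefits) per unit = sum_{k=0}^{9} k_p_x * q * v^(k+1) = 0.059789
APV(future benefits) = 122570 * 0.059789 = 7328.3155
Life annuity-due factor ä_{x:10} = sum_{k=0}^{9} k_p_x * v^k = 7.847282
APV(future premiums) = 1504 * 7.847282 = 11802.3127
V = 7328.3155 - 11802.3127
= -4473.9973


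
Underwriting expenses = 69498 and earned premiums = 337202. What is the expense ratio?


Expense ratio = expenses / premiums
= 69498 / 337202
= 0.2061


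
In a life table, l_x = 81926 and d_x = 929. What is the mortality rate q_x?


q_x = d_x / l_x
= 929 / 81926
= 0.0113


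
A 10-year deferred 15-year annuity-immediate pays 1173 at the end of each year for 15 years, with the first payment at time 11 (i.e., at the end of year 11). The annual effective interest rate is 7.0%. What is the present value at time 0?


PV at time 10 of the 15-year annuity-immediate:
a_n = 1173 * (1-(1+0.07)^(-15))/0.07 = 10683.5831
Discount back 10 years to time 0:
PV = 10683.5831 * (1+0.07)^(-10)
= 10683.5831 * 0.508349
= 5430.9919


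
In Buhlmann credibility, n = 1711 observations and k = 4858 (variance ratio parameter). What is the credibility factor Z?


Z = n / (n + k)
= 1711 / (1711 + 4858)
= 1711 / 6569
= 0.2605


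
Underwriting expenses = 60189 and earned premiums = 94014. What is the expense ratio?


Expense ratio = expenses / premiums
= 60189 / 94014
= 0.6402


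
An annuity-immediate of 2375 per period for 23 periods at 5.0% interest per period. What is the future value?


FV = PMT * ((1+i)^n - 1) / i
= 2375 * ((1.05)^23 - 1) / 0.05
= 2375 * (3.071524 - 1) / 0.05
= 98397.3784


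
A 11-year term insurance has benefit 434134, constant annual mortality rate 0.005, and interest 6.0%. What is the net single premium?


NSP = benefit * sum_{k=0}^{n-1} k_p_x * q * v^(k+1)
With constant q=0.005, v=0.943396
Sum = 0.038575
NSP = 434134 * 0.038575
= 16746.626


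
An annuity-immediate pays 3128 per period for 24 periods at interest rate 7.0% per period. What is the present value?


PV = PMT * (1 - (1+i)^(-n)) / i
= 3128 * (1 - (1+0.07)^(-24)) / 0.07
= 3128 * (1 - 0.197147) / 0.07
= 3128 * 11.469334
= 35876.0768


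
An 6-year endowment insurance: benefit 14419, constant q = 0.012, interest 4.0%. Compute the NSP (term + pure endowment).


Term component = 881.4715
Pure endowment = 6_p_x * v^6 * benefit = 0.930126 * 0.790315 * 14419 = 10599.29
NSP = 11480.7615


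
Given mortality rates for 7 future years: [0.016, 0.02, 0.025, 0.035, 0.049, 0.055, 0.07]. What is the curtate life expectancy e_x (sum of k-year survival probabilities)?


e_x = sum_{k=1}^{n} k_p_x
k_p_x values:
  1_p_x = 0.984
  2_p_x = 0.96432
  3_p_x = 0.940212
  4_p_x = 0.907305
  5_p_x = 0.862847
  6_p_x = 0.81539
  7_p_x = 0.758313
e_x = 6.2324


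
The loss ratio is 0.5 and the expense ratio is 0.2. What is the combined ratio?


Combined ratio = loss ratio + expense ratio
= 0.5 + 0.2
= 0.7


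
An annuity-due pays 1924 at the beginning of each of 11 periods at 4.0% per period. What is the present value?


PV_due = PMT * (1-(1+i)^(-n))/i * (1+i)
PV_immediate = 16855.1572
PV_due = 16855.1572 * 1.04
= 17529.3635


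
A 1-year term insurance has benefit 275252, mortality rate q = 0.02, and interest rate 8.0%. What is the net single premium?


NSP = benefit * q * v
v = 1/(1+i) = 0.925926
NSP = 275252 * 0.02 * 0.925926
= 5097.2593


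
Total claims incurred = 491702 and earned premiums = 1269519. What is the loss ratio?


Loss ratio = claims / premiums
= 491702 / 1269519
= 0.3873


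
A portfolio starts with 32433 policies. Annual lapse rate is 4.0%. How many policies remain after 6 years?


remaining = initial * (1 - lapse)^years
= 32433 * (1 - 0.04)^6
= 32433 * 0.782758
= 25387.1834


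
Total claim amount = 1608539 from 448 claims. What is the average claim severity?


severity = total / number
= 1608539 / 448
= 3590.4888


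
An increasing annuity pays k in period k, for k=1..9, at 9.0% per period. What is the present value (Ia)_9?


(Ia)_n = sum_{k=1}^{n} k * v^k, v = 1/(1+i)
v = 0.917431
Sum computed term by term:
(Ia)_9 = 26.5663


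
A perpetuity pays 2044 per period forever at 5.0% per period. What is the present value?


PV = PMT / i
= 2044 / 0.05
= 40880.0


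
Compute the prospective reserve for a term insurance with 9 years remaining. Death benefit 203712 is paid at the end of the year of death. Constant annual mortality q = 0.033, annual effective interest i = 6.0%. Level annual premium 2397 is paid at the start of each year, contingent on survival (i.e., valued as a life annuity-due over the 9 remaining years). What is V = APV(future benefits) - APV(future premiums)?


v = 1/(1+i) = 0.943396
APV(future benefits) per unit = sum_{k=0}^{8} k_p_x * q * v^(k+1) = 0.199558
APV(future benefits) = 203712 * 0.199558 = 40652.4348
Life annuity-due factor ä_{x:9} = sum_{k=0}^{8} k_p_x * v^k = 6.410057
APV(future premiums) = 2397 * 6.410057 = 15364.906
V = 40652.4348 - 15364.906
= 25287.5288


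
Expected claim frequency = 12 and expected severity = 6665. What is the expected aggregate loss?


E[S] = E[N] * E[X]
= 12 * 6665
= 79980


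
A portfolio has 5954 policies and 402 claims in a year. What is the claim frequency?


frequency = claims / policies
= 402 / 5954
= 0.0675


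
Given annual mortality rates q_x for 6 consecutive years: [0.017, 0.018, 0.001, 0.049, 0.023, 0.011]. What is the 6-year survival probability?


p_k = 1 - q_k for each year
Survival = product of (1 - q_k)
= 0.983 * 0.982 * 0.999 * 0.951 * 0.977 * 0.989
= 0.8861


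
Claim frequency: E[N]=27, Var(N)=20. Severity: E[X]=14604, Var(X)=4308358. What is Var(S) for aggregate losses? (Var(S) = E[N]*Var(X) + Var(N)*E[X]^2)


Var(S) = E[N]*Var(X) + Var(N)*E[X]^2
= 27*4308358 + 20*14604^2
= 116325666 + 4265536320
= 4.3819e+09


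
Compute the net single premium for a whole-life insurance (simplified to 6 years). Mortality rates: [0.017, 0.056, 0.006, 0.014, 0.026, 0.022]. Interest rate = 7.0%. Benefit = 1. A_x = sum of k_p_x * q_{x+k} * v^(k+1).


v = 0.934579
Year 0: k_p_x=1.0, q=0.017, term=0.015888
Year 1: k_p_x=0.983, q=0.056, term=0.048081
Year 2: k_p_x=0.927952, q=0.006, term=0.004545
Year 3: k_p_x=0.922384, q=0.014, term=0.009852
Year 4: k_p_x=0.909471, q=0.026, term=0.016859
Year 5: k_p_x=0.885825, q=0.022, term=0.012986
A_x = 0.1082


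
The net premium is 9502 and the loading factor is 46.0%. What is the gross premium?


Gross = net * (1 + loading)
= 9502 * (1 + 0.46)
= 9502 * 1.46
= 13872.92


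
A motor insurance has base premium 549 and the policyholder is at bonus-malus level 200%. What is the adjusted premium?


adjusted = base * BM_level / 100
= 549 * 200 / 100
= 549 * 2.0
= 1098.0


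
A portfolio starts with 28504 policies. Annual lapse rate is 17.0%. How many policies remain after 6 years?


remaining = initial * (1 - lapse)^years
= 28504 * (1 - 0.17)^6
= 28504 * 0.32694
= 9319.1084


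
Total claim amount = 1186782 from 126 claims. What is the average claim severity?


severity = total / number
= 1186782 / 126
= 9418.9048


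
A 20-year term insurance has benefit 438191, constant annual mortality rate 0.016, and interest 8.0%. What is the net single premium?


NSP = benefit * sum_{k=0}^{n-1} k_p_x * q * v^(k+1)
With constant q=0.016, v=0.925926
Sum = 0.140768
NSP = 438191 * 0.140768
= 61683.3177


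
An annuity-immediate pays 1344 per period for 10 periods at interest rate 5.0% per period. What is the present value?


PV = PMT * (1 - (1+i)^(-n)) / i
= 1344 * (1 - (1+0.05)^(-10)) / 0.05
= 1344 * (1 - 0.613913) / 0.05
= 1344 * 7.721735
= 10378.0117


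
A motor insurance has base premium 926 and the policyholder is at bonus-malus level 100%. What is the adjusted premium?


adjusted = base * BM_level / 100
= 926 * 100 / 100
= 926 * 1.0
= 926.0


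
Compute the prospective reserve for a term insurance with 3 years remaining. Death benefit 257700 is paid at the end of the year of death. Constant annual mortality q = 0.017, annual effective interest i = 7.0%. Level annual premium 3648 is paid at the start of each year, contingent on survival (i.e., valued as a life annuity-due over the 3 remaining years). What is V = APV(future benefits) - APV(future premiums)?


v = 1/(1+i) = 0.934579
APV(future benefits) per unit = sum_{k=0}^{2} k_p_x * q * v^(k+1) = 0.043893
APV(future benefits) = 257700 * 0.043893 = 11311.262
Life annuity-due factor ä_{x:3} = sum_{k=0}^{2} k_p_x * v^k = 2.762686
APV(future premiums) = 3648 * 2.762686 = 10078.2779
V = 11311.262 - 10078.2779
= 1232.9841


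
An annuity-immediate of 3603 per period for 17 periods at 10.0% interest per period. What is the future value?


FV = PMT * ((1+i)^n - 1) / i
= 3603 * ((1.1)^17 - 1) / 0.1
= 3603 * (5.05447 - 1) / 0.1
= 146082.5644


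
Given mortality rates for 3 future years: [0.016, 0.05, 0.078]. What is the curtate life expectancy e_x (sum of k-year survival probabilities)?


e_x = sum_{k=1}^{n} k_p_x
k_p_x values:
  1_p_x = 0.984
  2_p_x = 0.9348
  3_p_x = 0.861886
e_x = 2.7807


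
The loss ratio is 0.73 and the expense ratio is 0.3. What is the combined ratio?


Combined ratio = loss ratio + expense ratio
= 0.73 + 0.3
= 1.03


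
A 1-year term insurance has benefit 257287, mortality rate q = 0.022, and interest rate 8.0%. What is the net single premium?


NSP = benefit * q * v
v = 1/(1+i) = 0.925926
NSP = 257287 * 0.022 * 0.925926
= 5241.0315


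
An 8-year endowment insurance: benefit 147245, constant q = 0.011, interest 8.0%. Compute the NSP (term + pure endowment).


Term component = 8997.0331
Pure endowment = 8_p_x * v^8 * benefit = 0.915314 * 0.540269 * 147245 = 72814.9986
NSP = 81812.0317


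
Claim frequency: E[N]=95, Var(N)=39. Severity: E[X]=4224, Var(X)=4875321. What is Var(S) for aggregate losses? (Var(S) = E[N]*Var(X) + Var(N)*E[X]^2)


Var(S) = E[N]*Var(X) + Var(N)*E[X]^2
= 95*4875321 + 39*4224^2
= 463155495 + 695844864
= 1.1590e+09


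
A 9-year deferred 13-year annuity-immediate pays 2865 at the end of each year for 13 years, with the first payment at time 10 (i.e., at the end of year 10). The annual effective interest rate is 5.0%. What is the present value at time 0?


PV at time 9 of the 13-year annuity-immediate:
a_n = 2865 * (1-(1+0.05)^(-13))/0.05 = 26912.5866
Discount back 9 years to time 0:
PV = 26912.5866 * (1+0.05)^(-9)
= 26912.5866 * 0.644609
= 17348.0933


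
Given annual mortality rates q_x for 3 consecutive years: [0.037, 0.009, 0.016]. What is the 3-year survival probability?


p_k = 1 - q_k for each year
Survival = product of (1 - q_k)
= 0.963 * 0.991 * 0.984
= 0.9391


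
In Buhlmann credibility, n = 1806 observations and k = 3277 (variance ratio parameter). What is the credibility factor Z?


Z = n / (n + k)
= 1806 / (1806 + 3277)
= 1806 / 5083
= 0.3553


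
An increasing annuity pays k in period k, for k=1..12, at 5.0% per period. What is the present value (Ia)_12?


(Ia)_n = sum_{k=1}^{n} k * v^k, v = 1/(1+i)
v = 0.952381
Sum computed term by term:
(Ia)_12 = 52.4873


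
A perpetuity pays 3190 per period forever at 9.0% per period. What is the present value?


PV = PMT / i
= 3190 / 0.09
= 35444.4444


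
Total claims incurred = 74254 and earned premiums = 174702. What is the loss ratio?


Loss ratio = claims / premiums
= 74254 / 174702
= 0.425


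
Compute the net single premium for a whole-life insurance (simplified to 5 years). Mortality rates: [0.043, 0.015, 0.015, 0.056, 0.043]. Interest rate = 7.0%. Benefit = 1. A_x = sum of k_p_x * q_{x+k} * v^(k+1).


v = 0.934579
Year 0: k_p_x=1.0, q=0.043, term=0.040187
Year 1: k_p_x=0.957, q=0.015, term=0.012538
Year 2: k_p_x=0.942645, q=0.015, term=0.011542
Year 3: k_p_x=0.928505, q=0.056, term=0.039668
Year 4: k_p_x=0.876509, q=0.043, term=0.026872
A_x = 0.1308


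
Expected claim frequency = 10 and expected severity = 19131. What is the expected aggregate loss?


E[S] = E[N] * E[X]
= 10 * 19131
= 191310


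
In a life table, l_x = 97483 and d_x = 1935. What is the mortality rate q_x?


q_x = d_x / l_x
= 1935 / 97483
= 0.0198


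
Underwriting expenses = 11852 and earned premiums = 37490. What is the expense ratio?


Expense ratio = expenses / premiums
= 11852 / 37490
= 0.3161


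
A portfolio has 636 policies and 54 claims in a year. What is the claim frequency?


frequency = claims / policies
= 54 / 636
= 0.0849


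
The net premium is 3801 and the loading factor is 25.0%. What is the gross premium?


Gross = net * (1 + loading)
= 3801 * (1 + 0.25)
= 3801 * 1.25
= 4751.25


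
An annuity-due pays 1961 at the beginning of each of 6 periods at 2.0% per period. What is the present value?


PV_due = PMT * (1-(1+i)^(-n))/i * (1+i)
PV_immediate = 10984.406
PV_due = 10984.406 * 1.02
= 11204.0941


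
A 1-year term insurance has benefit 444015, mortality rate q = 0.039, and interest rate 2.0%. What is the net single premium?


NSP = benefit * q * v
v = 1/(1+i) = 0.980392
NSP = 444015 * 0.039 * 0.980392
= 16977.0441


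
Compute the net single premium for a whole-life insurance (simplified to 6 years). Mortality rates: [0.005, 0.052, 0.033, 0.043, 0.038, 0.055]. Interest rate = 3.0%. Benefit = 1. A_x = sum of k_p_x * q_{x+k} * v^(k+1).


v = 0.970874
Year 0: k_p_x=1.0, q=0.005, term=0.004854
Year 1: k_p_x=0.995, q=0.052, term=0.04877
Year 2: k_p_x=0.94326, q=0.033, term=0.028486
Year 3: k_p_x=0.912132, q=0.043, term=0.034848
Year 4: k_p_x=0.872911, q=0.038, term=0.028613
Year 5: k_p_x=0.83974, q=0.055, term=0.03868
A_x = 0.1843


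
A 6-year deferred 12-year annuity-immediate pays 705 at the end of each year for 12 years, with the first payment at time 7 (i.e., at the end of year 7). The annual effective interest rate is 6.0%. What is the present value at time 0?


PV at time 6 of the 12-year annuity-immediate:
a_n = 705 * (1-(1+0.06)^(-12))/0.06 = 5910.61
Discount back 6 years to time 0:
PV = 5910.61 * (1+0.06)^(-6)
= 5910.61 * 0.704961
= 4166.7468


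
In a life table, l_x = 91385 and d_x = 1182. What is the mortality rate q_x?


q_x = d_x / l_x
= 1182 / 91385
= 0.0129


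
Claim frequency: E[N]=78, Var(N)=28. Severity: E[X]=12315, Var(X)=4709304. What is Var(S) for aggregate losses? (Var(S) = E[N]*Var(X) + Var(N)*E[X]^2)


Var(S) = E[N]*Var(X) + Var(N)*E[X]^2
= 78*4709304 + 28*12315^2
= 367325712 + 4246458300
= 4.6138e+09


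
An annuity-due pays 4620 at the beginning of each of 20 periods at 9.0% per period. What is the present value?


PV_due = PMT * (1-(1+i)^(-n))/i * (1+i)
PV_immediate = 42173.881
PV_due = 42173.881 * 1.09
= 45969.5303


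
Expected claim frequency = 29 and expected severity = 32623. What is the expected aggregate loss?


E[S] = E[N] * E[X]
= 29 * 32623
= 946067


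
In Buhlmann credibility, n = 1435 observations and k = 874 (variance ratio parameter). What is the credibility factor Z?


Z = n / (n + k)
= 1435 / (1435 + 874)
= 1435 / 2309
= 0.6215


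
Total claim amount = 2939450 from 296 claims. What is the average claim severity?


severity = total / number
= 2939450 / 296
= 9930.5743


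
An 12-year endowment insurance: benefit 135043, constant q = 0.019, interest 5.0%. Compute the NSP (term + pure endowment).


Term component = 20736.9965
Pure endowment = 12_p_x * v^12 * benefit = 0.79438 * 0.556837 * 135043 = 59734.96
NSP = 80471.9565


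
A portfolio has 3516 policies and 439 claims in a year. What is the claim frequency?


frequency = claims / policies
= 439 / 3516
= 0.1249


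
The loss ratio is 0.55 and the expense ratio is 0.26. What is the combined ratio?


Combined ratio = loss ratio + expense ratio
= 0.55 + 0.26
= 0.81


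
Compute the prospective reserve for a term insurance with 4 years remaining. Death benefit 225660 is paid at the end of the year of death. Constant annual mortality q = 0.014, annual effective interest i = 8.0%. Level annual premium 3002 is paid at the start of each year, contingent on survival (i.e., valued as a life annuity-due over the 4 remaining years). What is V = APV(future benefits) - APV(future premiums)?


v = 1/(1+i) = 0.925926
APV(future benefits) per unit = sum_{k=0}^{3} k_p_x * q * v^(k+1) = 0.045467
APV(future benefits) = 225660 * 0.045467 = 10259.9836
Life annuity-due factor ä_{x:4} = sum_{k=0}^{3} k_p_x * v^k = 3.50742
APV(future premiums) = 3002 * 3.50742 = 10529.2755
V = 10259.9836 - 10529.2755
= -269.2919


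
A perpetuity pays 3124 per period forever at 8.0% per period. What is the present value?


PV = PMT / i
= 3124 / 0.08
= 39050.0


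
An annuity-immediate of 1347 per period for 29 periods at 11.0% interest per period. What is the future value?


FV = PMT * ((1+i)^n - 1) / i
= 1347 * ((1.11)^29 - 1) / 0.11
= 1347 * (20.623691 - 1) / 0.11
= 240301.0113


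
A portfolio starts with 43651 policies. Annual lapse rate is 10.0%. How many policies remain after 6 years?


remaining = initial * (1 - lapse)^years
= 43651 * (1 - 0.1)^6
= 43651 * 0.531441
= 23197.9311


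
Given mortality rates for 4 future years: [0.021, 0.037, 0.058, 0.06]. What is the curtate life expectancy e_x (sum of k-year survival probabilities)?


e_x = sum_{k=1}^{n} k_p_x
k_p_x values:
  1_p_x = 0.979
  2_p_x = 0.942777
  3_p_x = 0.888096
  4_p_x = 0.83481
e_x = 3.6447


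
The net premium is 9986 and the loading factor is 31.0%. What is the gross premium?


Gross = net * (1 + loading)
= 9986 * (1 + 0.31)
= 9986 * 1.31
= 13081.66


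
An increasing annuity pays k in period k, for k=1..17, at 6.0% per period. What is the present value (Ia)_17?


(Ia)_n = sum_{k=1}^{n} k * v^k, v = 1/(1+i)
v = 0.943396
Sum computed term by term:
(Ia)_17 = 79.8783


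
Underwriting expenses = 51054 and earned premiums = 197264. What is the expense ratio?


Expense ratio = expenses / premiums
= 51054 / 197264
= 0.2588


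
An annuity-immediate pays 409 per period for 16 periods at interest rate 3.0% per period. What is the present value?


PV = PMT * (1 - (1+i)^(-n)) / i
= 409 * (1 - (1+0.03)^(-16)) / 0.03
= 409 * (1 - 0.623167) / 0.03
= 409 * 12.561102
= 5137.4907


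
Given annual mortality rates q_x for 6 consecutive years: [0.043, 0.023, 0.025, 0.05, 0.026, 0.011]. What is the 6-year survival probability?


p_k = 1 - q_k for each year
Survival = product of (1 - q_k)
= 0.957 * 0.977 * 0.975 * 0.95 * 0.974 * 0.989
= 0.8342


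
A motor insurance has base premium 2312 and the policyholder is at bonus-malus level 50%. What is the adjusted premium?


adjusted = base * BM_level / 100
= 2312 * 50 / 100
= 2312 * 0.5
= 1156.0


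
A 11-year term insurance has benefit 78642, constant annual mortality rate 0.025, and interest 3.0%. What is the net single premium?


NSP = benefit * sum_{k=0}^{n-1} k_p_x * q * v^(k+1)
With constant q=0.025, v=0.970874
Sum = 0.205993
NSP = 78642 * 0.205993
= 16199.6761


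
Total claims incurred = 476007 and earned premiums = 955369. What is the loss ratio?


Loss ratio = claims / premiums
= 476007 / 955369
= 0.4982


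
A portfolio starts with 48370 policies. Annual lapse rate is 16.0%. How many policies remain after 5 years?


remaining = initial * (1 - lapse)^years
= 48370 * (1 - 0.16)^5
= 48370 * 0.418212
= 20228.9117


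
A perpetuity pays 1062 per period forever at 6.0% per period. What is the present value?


PV = PMT / i
= 1062 / 0.06
= 17700.0


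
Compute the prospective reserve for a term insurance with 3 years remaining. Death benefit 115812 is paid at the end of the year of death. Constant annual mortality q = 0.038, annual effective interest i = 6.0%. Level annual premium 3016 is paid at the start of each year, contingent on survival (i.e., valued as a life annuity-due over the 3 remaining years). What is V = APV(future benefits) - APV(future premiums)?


v = 1/(1+i) = 0.943396
APV(future benefits) per unit = sum_{k=0}^{2} k_p_x * q * v^(k+1) = 0.097911
APV(future benefits) = 115812 * 0.097911 = 11339.2167
Life annuity-due factor ä_{x:3} = sum_{k=0}^{2} k_p_x * v^k = 2.731189
APV(future premiums) = 3016 * 2.731189 = 8237.2661
V = 11339.2167 - 8237.2661
= 3101.9505


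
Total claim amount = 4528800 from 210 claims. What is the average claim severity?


severity = total / number
= 4528800 / 210
= 21565.7143


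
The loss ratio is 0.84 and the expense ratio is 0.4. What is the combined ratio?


Combined ratio = loss ratio + expense ratio
= 0.84 + 0.4
= 1.24


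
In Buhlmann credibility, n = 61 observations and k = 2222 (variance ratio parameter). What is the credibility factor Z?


Z = n / (n + k)
= 61 / (61 + 2222)
= 61 / 2283
= 0.0267


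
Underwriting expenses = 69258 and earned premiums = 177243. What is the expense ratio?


Expense ratio = expenses / premiums
= 69258 / 177243
= 0.3908


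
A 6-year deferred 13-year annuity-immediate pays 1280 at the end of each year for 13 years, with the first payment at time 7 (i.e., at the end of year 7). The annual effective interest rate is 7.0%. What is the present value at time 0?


PV at time 6 of the 13-year annuity-immediate:
a_n = 1280 * (1-(1+0.07)^(-13))/0.07 = 10697.793
Discount back 6 years to time 0:
PV = 10697.793 * (1+0.07)^(-6)
= 10697.793 * 0.666342
= 7128.3911


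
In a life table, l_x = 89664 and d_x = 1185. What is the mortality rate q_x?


q_x = d_x / l_x
= 1185 / 89664
= 0.0132


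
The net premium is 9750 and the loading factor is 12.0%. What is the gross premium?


Gross = net * (1 + loading)
= 9750 * (1 + 0.12)
= 9750 * 1.12
= 10920.0


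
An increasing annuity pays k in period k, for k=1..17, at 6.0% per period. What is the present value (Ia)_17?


(Ia)_n = sum_{k=1}^{n} k * v^k, v = 1/(1+i)
v = 0.943396
Sum computed term by term:
(Ia)_17 = 79.8783
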